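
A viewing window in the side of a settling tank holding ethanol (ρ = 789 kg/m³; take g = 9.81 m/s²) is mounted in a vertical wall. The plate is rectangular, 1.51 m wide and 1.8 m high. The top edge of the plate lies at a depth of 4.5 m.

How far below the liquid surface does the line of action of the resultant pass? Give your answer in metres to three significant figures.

h_p = 5.45 m

γ = ρg = 789 × 9.81 / 1000 = 7.74009 kN/m³.
The centroid lies 1.8/2 = 0.9 m below the top edge, so the centroid depth is h_c = 4.5 + 0.9 = 5.4 m.
A = 1.51 × 1.8 = 2.718 m².
Resultant F = γ·h_c·A = 7.74009 × 5.4 × 2.718 = 113.603 kN.
I_c = b·h³/12 = 1.51 × 1.8³/12 = 0.73386 m⁴.
Centre of pressure: y_p = y_c + I_c/(y_c·A) = 5.4 + 0.73386/(5.4 × 2.718) = 5.4 + 0.05 = 5.45 m along the plane.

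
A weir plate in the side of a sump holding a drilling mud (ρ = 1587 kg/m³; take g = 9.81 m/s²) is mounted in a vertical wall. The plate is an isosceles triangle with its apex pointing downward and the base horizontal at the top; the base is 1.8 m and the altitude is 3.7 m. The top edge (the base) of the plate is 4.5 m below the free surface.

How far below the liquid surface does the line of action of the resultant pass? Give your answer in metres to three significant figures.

γ = ρg = 1587 × 9.81 / 1000 = 15.56847 kN/m³.
With the apex down, the centroid sits h/3 = 3.7/3 = 1.23333 m below the base (the top edge), so the centroid depth is h_c = 4.5 + 1.23333 = 5.73333 m.
A = ½ × 1.8 × 3.7 = 3.33 m².
Resultant F = γ·h_c·A = 15.56847 × 5.73333 × 3.33 = 297.233 kN.
I_c = b·h³/36 = 1.8 × 3.7³/36 = 2.53265 m⁴.
Centre of pressure: y_p = y_c + I_c/(y_c·A) = 5.73333 + 2.53265/(5.73333 × 3.33) = 5.73333 + 0.132655 = 5.86598 m along the plane.

h_p = 5.87 m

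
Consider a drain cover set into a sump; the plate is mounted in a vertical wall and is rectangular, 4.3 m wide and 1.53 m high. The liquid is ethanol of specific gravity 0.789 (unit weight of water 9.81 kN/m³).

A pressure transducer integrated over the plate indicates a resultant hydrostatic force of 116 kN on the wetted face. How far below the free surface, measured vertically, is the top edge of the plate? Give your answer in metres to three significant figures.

d_top ≈ 1.51 m

γ = 0.789 × 9.81 = 7.74009 kN/m³.
A = 4.3 × 1.53 = 6.579 m².
From F = γ·h_c·A, the centroid depth is h_c = 116/(7.74009 × 6.579) = 2.27799 m.
The centroid lies 1.53/2 = 0.765 m below the top edge, so the top edge sits at h_top = 2.27799 − 0.765 = 1.51299 m below the surface.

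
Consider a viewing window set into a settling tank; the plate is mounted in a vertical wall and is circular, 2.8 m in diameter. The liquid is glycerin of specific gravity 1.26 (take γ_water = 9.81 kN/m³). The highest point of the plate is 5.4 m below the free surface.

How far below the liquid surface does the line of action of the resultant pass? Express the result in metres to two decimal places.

γ = 1.26 × 9.81 = 12.3606 kN/m³.
The centroid is at the centre, 1.4 m below the top of the plate, so the centroid depth is h_c = 5.4 + 1.4 = 6.8 m.
A = π(1.4)² = 6.15752 m².
Resultant F = γ·h_c·A = 12.3606 × 6.8 × 6.15752 = 517.552 kN.
I_c = πr⁴/4 = π × 1.4⁴/4 = 3.01719 m⁴.
Centre of pressure: y_p = y_c + I_c/(y_c·A) = 6.8 + 3.01719/(6.8 × 6.15752) = 6.8 + 0.0720589 = 6.87206 m along the plane.

h_p = 6.87 m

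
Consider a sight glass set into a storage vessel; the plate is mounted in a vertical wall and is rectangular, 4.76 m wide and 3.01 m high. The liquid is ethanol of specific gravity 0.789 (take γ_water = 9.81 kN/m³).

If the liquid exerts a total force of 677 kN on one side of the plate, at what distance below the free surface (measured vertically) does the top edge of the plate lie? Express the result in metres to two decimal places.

d_top ≈ 4.60 m

γ = 0.789 × 9.81 = 7.74009 kN/m³.
A = 4.76 × 3.01 = 14.3276 m².
From F = γ·h_c·A, the centroid depth is h_c = 677/(7.74009 × 14.3276) = 6.10477 m.
The centroid lies 3.01/2 = 1.505 m below the top edge, so the top edge sits at h_top = 6.10477 − 1.505 = 4.59977 m below the surface.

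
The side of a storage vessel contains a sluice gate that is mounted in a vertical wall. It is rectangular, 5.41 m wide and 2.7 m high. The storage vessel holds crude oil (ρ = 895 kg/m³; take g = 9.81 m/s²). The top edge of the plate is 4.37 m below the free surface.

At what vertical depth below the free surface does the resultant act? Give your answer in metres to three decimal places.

γ = ρg = 895 × 9.81 / 1000 = 8.77995 kN/m³.
The centroid lies 2.7/2 = 1.35 m below the top edge, so the centroid depth is h_c = 4.37 + 1.35 = 5.72 m.
A = 5.41 × 2.7 = 14.607 m².
Resultant F = γ·h_c·A = 8.77995 × 5.72 × 14.607 = 733.583 kN.
I_c = b·h³/12 = 5.41 × 2.7³/12 = 8.87375 m⁴.
Centre of pressure: y_p = y_c + I_c/(y_c·A) = 5.72 + 8.87375/(5.72 × 14.607) = 5.72 + 0.106206 = 5.82621 m along the plane.

h_p = 5.826 m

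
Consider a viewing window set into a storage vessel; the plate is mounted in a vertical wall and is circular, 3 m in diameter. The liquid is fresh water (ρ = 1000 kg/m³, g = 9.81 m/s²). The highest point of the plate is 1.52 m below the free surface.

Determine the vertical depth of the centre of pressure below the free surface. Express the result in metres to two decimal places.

γ = ρg = 1000 × 9.81 = 9810 N/m³ = 9.81 kN/m³.
The centroid is at the centre, 1.5 m below the top of the plate, so the centroid depth is h_c = 1.52 + 1.5 = 3.02 m.
A = π(1.5)² = 7.06858 m².
Resultant F = γ·h_c·A = 9.81 × 3.02 × 7.06858 = 209.415 kN.
I_c = πr⁴/4 = π × 1.5⁴/4 = 3.97608 m⁴.
Centre of pressure: y_p = y_c + I_c/(y_c·A) = 3.02 + 3.97608/(3.02 × 7.06858) = 3.02 + 0.186258 = 3.20626 m along the plane.

h_p = 3.21 m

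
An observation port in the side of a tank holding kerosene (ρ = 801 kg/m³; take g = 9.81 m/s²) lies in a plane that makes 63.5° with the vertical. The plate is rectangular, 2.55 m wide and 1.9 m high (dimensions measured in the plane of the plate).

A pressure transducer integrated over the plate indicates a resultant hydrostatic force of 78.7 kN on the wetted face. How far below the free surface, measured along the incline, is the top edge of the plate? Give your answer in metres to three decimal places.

γ = ρg = 801 × 9.81 / 1000 = 7.85781 kN/m³.
A = 2.55 × 1.9 = 4.845 m².
From F = γ·h_c·A, the centroid depth is h_c = 78.7/(7.85781 × 4.845) = 2.06719 m.
The plate makes 63.5° with the vertical, i.e. θ = 90° − 63.5° = 26.5° to the horizontal. Measuring y along the incline from the free-surface line, vertical depth h = y·sinθ with sinθ = 0.446198.
Along the incline, y_c = h_c/sinθ = 2.06719/0.446198 = 4.6329 m.
The centroid lies 1.9/2 = 0.95 m below the top edge, so the top edge sits at y_top = 4.6329 − 0.95 = 3.6829 m along the incline.

y_top ≈ 3.683 m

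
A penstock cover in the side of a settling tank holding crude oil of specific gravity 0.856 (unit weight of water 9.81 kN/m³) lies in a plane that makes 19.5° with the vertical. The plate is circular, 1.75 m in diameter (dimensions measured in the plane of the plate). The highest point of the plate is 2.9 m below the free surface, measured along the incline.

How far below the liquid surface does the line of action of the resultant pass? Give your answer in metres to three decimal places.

γ = 0.856 × 9.81 = 8.39736 kN/m³.
The plate makes 19.5° with the vertical, i.e. θ = 90° − 19.5° = 70.5° to the horizontal. Measuring y along the incline from the free-surface line, vertical depth h = y·sinθ with sinθ = 0.942641.
The centroid is at the centre, 0.875 m below the top of the plate, so y_c = 2.9 + 0.875 = 3.775 m and h_c = 3.775 × 0.942641 = 3.55847 m.
A = π(0.875)² = 2.40528 m².
Resultant F = γ·h_c·A = 8.39736 × 3.55847 × 2.40528 = 71.874 kN.
I_c = πr⁴/4 = π × 0.875⁴/4 = 0.460386 m⁴.
Centre of pressure: y_p = y_c + I_c/(y_c·A) = 3.775 + 0.460386/(3.775 × 2.40528) = 3.775 + 0.0507037 = 3.8257 m along the plane.
Vertically, h_p = y_p·sinθ = 3.8257 × 0.942641 = 3.60626 m.

h_p = 3.606 m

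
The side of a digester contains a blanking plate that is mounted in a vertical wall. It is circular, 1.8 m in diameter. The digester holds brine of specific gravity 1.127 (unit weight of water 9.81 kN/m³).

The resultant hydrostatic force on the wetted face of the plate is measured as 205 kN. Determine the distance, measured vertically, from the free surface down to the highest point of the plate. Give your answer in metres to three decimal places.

γ = 1.127 × 9.81 = 11.05587 kN/m³.
A = π(0.9)² = 2.54469 m².
From F = γ·h_c·A, the centroid depth is h_c = 205/(11.05587 × 2.54469) = 7.28662 m.
The centroid is at the centre, 0.9 m below the top of the plate, so the highest point sits at h_top = 7.28662 − 0.9 = 6.38662 m below the surface.

d_top ≈ 6.387 m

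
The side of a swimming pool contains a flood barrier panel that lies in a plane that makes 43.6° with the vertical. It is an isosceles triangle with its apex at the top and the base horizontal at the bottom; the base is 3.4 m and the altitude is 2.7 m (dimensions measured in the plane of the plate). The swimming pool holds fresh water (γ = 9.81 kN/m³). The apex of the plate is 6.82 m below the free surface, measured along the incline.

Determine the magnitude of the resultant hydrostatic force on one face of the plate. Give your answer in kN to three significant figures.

F ≈ 281 kN

γ = 9.81 kN/m³.
The plate makes 43.6° with the vertical, i.e. θ = 90° − 43.6° = 46.4° to the horizontal. Measuring y along the incline from the free-surface line, vertical depth h = y·sinθ with sinθ = 0.724172.
With the apex up, the centroid sits 2h/3 = 2 × 2.7/3 = 1.8 m below the apex, so y_c = 6.82 + 1.8 = 8.62 m and h_c = 8.62 × 0.724172 = 6.24236 m.
A = ½ × 3.4 × 2.7 = 4.59 m².
Resultant F = γ·h_c·A = 9.81 × 6.24236 × 4.59 = 281.08 kN.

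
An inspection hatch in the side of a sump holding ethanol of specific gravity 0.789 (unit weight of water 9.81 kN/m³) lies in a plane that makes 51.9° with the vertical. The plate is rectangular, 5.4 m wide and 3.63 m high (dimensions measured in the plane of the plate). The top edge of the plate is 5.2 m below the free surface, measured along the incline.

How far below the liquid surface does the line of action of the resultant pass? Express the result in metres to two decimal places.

h_p = 4.43 m

γ = 0.789 × 9.81 = 7.74009 kN/m³.
The plate makes 51.9° with the vertical, i.e. θ = 90° − 51.9° = 38.1° to the horizontal. Measuring y along the incline from the free-surface line, vertical depth h = y·sinθ with sinθ = 0.617036.
The centroid lies 3.63/2 = 1.815 m below the top edge, so y_c = 5.2 + 1.815 = 7.015 m and h_c = 7.015 × 0.617036 = 4.32851 m.
A = 5.4 × 3.63 = 19.602 m².
Resultant F = γ·h_c·A = 7.74009 × 4.32851 × 19.602 = 656.727 kN.
I_c = b·h³/12 = 5.4 × 3.63³/12 = 21.5245 m⁴.
Centre of pressure: y_p = y_c + I_c/(y_c·A) = 7.015 + 21.5245/(7.015 × 19.602) = 7.015 + 0.156533 = 7.17153 m along the plane.
Vertically, h_p = y_p·sinθ = 7.17153 × 0.617036 = 4.42509 m.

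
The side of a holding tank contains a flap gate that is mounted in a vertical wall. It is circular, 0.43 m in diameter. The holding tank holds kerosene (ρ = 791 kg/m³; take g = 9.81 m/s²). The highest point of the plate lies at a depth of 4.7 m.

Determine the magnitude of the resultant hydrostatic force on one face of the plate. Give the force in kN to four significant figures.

γ = ρg = 791 × 9.81 / 1000 = 7.75971 kN/m³.
The centroid is at the centre, 0.215 m below the top of the plate, so the centroid depth is h_c = 4.7 + 0.215 = 4.915 m.
A = π(0.215)² = 0.14522 m².
Resultant F = γ·h_c·A = 7.75971 × 4.915 × 0.14522 = 5.53854 kN.

F ≈ 5.539 kN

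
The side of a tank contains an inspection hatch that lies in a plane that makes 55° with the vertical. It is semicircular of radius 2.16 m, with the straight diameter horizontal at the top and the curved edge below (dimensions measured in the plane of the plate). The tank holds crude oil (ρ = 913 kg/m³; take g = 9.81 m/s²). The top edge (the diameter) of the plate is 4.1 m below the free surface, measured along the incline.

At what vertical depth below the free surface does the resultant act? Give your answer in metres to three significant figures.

h_p = 2.91 m

γ = ρg = 913 × 9.81 / 1000 = 8.95653 kN/m³.
The plate makes 55° with the vertical, i.e. θ = 90° − 55° = 35° to the horizontal. Measuring y along the incline from the free-surface line, vertical depth h = y·sinθ with sinθ = 0.573576.
The centroid of a semicircle lies 4r/(3π) = 0.916732 m from the diameter, here below the top edge, so y_c = 4.1 + 0.916732 = 5.01673 m and h_c = 5.01673 × 0.573576 = 2.87748 m.
A = πr²/2 = π × 2.16²/2 = 7.32871 m².
Resultant F = γ·h_c·A = 8.95653 × 2.87748 × 7.32871 = 188.877 kN.
I_c = (π/8 − 8/(9π))·r⁴ = 0.109757 × 2.16⁴ = 2.38917 m⁴.
Centre of pressure: y_p = y_c + I_c/(y_c·A) = 5.01673 + 2.38917/(5.01673 × 7.32871) = 5.01673 + 0.0649829 = 5.08171 m along the plane.
Vertically, h_p = y_p·sinθ = 5.08171 × 0.573576 = 2.91475 m.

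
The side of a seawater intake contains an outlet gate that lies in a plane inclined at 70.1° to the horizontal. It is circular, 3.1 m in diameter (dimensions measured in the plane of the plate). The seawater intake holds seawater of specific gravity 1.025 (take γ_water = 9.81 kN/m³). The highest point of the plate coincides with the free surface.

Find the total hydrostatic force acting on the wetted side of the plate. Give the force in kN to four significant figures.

F ≈ 110.6 kN

γ = 1.025 × 9.81 = 10.05525 kN/m³.
Let θ = 70.1° be the plate's angle to the horizontal; measure y along the incline from where the plane meets the free surface. Vertical depth h = y·sinθ with sinθ = 0.940288.
The centroid is at the centre, 1.55 m below the top of the plate, so y_c = 1.55 m and h_c = 1.55 × 0.940288 = 1.45745 m.
A = π(1.55)² = 7.54768 m².
Resultant F = γ·h_c·A = 10.05525 × 1.45745 × 7.54768 = 110.611 kN.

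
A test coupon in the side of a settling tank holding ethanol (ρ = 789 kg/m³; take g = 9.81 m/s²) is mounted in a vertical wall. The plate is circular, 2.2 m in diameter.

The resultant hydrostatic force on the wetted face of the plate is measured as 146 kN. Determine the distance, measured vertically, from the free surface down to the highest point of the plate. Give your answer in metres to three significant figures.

d_top ≈ 3.86 m

γ = ρg = 789 × 9.81 / 1000 = 7.74009 kN/m³.
A = π(1.1)² = 3.80133 m².
From F = γ·h_c·A, the centroid depth is h_c = 146/(7.74009 × 3.80133) = 4.96217 m.
The centroid is at the centre, 1.1 m below the top of the plate, so the highest point sits at h_top = 4.96217 − 1.1 = 3.86217 m below the surface.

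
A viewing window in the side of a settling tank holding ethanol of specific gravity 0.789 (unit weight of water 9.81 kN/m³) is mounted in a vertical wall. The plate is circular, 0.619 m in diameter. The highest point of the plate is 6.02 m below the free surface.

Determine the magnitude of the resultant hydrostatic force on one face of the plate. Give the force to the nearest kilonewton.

F ≈ 15 kN

γ = 0.789 × 9.81 = 7.74009 kN/m³.
The centroid is at the centre, 0.3095 m below the top of the plate, so the centroid depth is h_c = 6.02 + 0.3095 = 6.3295 m.
A = π(0.3095)² = 0.300934 m².
Resultant F = γ·h_c·A = 7.74009 × 6.3295 × 0.300934 = 14.743 kN.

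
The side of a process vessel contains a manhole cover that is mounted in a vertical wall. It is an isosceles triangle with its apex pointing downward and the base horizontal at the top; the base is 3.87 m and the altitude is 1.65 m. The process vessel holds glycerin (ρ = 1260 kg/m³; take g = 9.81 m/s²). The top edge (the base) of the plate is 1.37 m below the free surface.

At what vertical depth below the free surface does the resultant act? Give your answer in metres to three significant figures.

γ = ρg = 1260 × 9.81 / 1000 = 12.3606 kN/m³.
With the apex down, the centroid sits h/3 = 1.65/3 = 0.55 m below the base (the top edge), so the centroid depth is h_c = 1.37 + 0.55 = 1.92 m.
A = ½ × 3.87 × 1.65 = 3.19275 m².
Resultant F = γ·h_c·A = 12.3606 × 1.92 × 3.19275 = 75.7715 kN.
I_c = b·h³/36 = 3.87 × 1.65³/36 = 0.482903 m⁴.
Centre of pressure: y_p = y_c + I_c/(y_c·A) = 1.92 + 0.482903/(1.92 × 3.19275) = 1.92 + 0.078776 = 1.99878 m along the plane.

h_p = 2.00 m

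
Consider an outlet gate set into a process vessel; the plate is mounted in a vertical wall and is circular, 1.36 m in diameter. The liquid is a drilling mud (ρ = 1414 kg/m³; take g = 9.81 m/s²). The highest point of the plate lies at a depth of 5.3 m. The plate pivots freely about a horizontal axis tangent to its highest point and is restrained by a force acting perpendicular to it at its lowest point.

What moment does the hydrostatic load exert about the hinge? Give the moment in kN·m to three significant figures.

M ≈ 84.3 kN·m

γ = ρg = 1414 × 9.81 / 1000 = 13.87134 kN/m³.
The centroid is at the centre, 0.68 m below the top of the plate, so the centroid depth is h_c = 5.3 + 0.68 = 5.98 m.
A = π(0.68)² = 1.45267 m².
Resultant F = γ·h_c·A = 13.87134 × 5.98 × 1.45267 = 120.5 kN.
I_c = πr⁴/4 = π × 0.68⁴/4 = 0.167929 m⁴.
Centre of pressure: y_p = y_c + I_c/(y_c·A) = 5.98 + 0.167929/(5.98 × 1.45267) = 5.98 + 0.0193311 = 5.99933 m along the plane.
The resultant acts 0.68 + 0.0193311 = 0.699331 m (along the plate) below the hinge at the top edge, so the moment about the hinge is M = F × 0.699331 = 120.5 × 0.699331 = 84.2694 kN·m.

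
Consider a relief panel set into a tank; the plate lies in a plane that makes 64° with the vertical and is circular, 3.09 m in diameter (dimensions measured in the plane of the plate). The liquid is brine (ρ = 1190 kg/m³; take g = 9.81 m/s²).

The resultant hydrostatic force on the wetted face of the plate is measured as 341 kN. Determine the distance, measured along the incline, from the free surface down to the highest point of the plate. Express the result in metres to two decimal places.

y_top ≈ 7.34 m

γ = ρg = 1190 × 9.81 / 1000 = 11.6739 kN/m³.
A = π(1.545)² = 7.49906 m².
From F = γ·h_c·A, the centroid depth is h_c = 341/(11.6739 × 7.49906) = 3.89522 m.
The plate makes 64° with the vertical, i.e. θ = 90° − 64° = 26° to the horizontal. Measuring y along the incline from the free-surface line, vertical depth h = y·sinθ with sinθ = 0.438371.
Along the incline, y_c = h_c/sinθ = 3.89522/0.438371 = 8.88567 m.
The centroid is at the centre, 1.545 m below the top of the plate, so the highest point sits at y_top = 8.88567 − 1.545 = 7.34067 m along the incline.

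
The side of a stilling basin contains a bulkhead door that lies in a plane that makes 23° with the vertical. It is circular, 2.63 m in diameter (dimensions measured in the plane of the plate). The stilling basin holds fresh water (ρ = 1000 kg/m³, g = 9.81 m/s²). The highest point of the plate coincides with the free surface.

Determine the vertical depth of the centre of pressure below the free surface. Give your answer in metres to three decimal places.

γ = ρg = 1000 × 9.81 = 9810 N/m³ = 9.81 kN/m³.
The plate makes 23° with the vertical, i.e. θ = 90° − 23° = 67° to the horizontal. Measuring y along the incline from the free-surface line, vertical depth h = y·sinθ with sinθ = 0.920505.
The centroid is at the centre, 1.315 m below the top of the plate, so y_c = 1.315 m and h_c = 1.315 × 0.920505 = 1.21046 m.
A = π(1.315)² = 5.43252 m².
Resultant F = γ·h_c·A = 9.81 × 1.21046 × 5.43252 = 64.5091 kN.
I_c = πr⁴/4 = π × 1.315⁴/4 = 2.34851 m⁴.
Centre of pressure: y_p = y_c + I_c/(y_c·A) = 1.315 + 2.34851/(1.315 × 5.43252) = 1.315 + 0.32875 = 1.64375 m along the plane.
Vertically, h_p = y_p·sinθ = 1.64375 × 0.920505 = 1.51308 m.

h_p = 1.513 m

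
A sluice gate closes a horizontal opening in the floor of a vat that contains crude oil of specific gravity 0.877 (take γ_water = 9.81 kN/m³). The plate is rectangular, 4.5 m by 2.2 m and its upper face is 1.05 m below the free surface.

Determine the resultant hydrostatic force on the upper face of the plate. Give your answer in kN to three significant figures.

F ≈ 89.4 kN

γ = 0.877 × 9.81 = 8.60337 kN/m³.
The plate is horizontal, so pressure is uniform at p = γ·h = 8.60337 × 1.05 = 9.03354 kN/m².
A = 4.5 × 2.2 = 9.9 m².
F = p·A = 9.03354 × 9.9 = 89.432 kN.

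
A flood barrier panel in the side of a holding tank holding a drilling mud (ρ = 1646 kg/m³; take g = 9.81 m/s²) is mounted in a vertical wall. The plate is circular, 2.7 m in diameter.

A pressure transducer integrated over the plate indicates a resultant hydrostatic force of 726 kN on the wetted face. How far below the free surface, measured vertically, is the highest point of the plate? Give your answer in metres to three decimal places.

γ = ρg = 1646 × 9.81 / 1000 = 16.14726 kN/m³.
A = π(1.35)² = 5.72555 m².
From F = γ·h_c·A, the centroid depth is h_c = 726/(16.14726 × 5.72555) = 7.85273 m.
The centroid is at the centre, 1.35 m below the top of the plate, so the highest point sits at h_top = 7.85273 − 1.35 = 6.50273 m below the surface.

d_top ≈ 6.503 m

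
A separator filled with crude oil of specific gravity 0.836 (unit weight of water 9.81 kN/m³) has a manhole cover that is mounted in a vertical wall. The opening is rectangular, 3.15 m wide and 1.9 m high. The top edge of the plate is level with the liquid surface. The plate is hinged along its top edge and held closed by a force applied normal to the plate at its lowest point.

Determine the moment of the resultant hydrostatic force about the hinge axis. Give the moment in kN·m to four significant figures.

M ≈ 59.06 kN·m

γ = 0.836 × 9.81 = 8.20116 kN/m³.
The centroid lies 1.9/2 = 0.95 m below the top edge, so the centroid depth is h_c = 0.95 m.
A = 3.15 × 1.9 = 5.985 m².
Resultant F = γ·h_c·A = 8.20116 × 0.95 × 5.985 = 46.6297 kN.
I_c = b·h³/12 = 3.15 × 1.9³/12 = 1.80049 m⁴.
Centre of pressure: y_p = y_c + I_c/(y_c·A) = 0.95 + 1.80049/(0.95 × 5.985) = 0.95 + 0.316667 = 1.26667 m along the plane.
The resultant acts 0.95 + 0.316667 = 1.26667 m (along the plate) below the hinge at the top edge, so the moment about the hinge is M = F × 1.26667 = 46.6297 × 1.26667 = 59.0644 kN·m.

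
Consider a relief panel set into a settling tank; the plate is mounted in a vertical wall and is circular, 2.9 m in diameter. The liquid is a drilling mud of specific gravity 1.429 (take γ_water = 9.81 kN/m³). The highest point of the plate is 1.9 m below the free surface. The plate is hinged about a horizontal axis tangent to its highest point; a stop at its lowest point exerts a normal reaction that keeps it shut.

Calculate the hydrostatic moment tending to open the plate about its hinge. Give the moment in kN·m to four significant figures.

M ≈ 498.4 kN·m

γ = 1.429 × 9.81 = 14.01849 kN/m³.
The centroid is at the centre, 1.45 m below the top of the plate, so the centroid depth is h_c = 1.9 + 1.45 = 3.35 m.
A = π(1.45)² = 6.6052 m².
Resultant F = γ·h_c·A = 14.01849 × 3.35 × 6.6052 = 310.193 kN.
I_c = πr⁴/4 = π × 1.45⁴/4 = 3.47186 m⁴.
Centre of pressure: y_p = y_c + I_c/(y_c·A) = 3.35 + 3.47186/(3.35 × 6.6052) = 3.35 + 0.156903 = 3.5069 m along the plane.
The resultant acts 1.45 + 0.156903 = 1.6069 m (along the plate) below the hinge at the top edge, so the moment about the hinge is M = F × 1.6069 = 310.193 × 1.6069 = 498.449 kN·m.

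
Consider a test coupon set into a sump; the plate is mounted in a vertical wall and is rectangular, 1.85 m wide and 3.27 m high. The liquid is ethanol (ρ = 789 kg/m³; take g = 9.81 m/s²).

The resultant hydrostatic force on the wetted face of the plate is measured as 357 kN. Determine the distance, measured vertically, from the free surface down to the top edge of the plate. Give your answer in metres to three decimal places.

d_top ≈ 5.989 m

γ = ρg = 789 × 9.81 / 1000 = 7.74009 kN/m³.
A = 1.85 × 3.27 = 6.0495 m².
From F = γ·h_c·A, the centroid depth is h_c = 357/(7.74009 × 6.0495) = 7.62435 m.
The centroid lies 3.27/2 = 1.635 m below the top edge, so the top edge sits at h_top = 7.62435 − 1.635 = 5.98935 m below the surface.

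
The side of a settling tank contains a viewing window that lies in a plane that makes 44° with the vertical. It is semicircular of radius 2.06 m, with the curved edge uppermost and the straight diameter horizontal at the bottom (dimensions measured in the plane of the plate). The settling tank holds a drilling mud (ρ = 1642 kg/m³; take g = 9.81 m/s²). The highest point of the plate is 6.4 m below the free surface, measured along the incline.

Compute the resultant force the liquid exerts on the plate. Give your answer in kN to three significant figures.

γ = ρg = 1642 × 9.81 / 1000 = 16.10802 kN/m³.
The plate makes 44° with the vertical, i.e. θ = 90° − 44° = 46° to the horizontal. Measuring y along the incline from the free-surface line, vertical depth h = y·sinθ with sinθ = 0.719340.
The centroid lies 4r/(3π) = 0.874291 m above the diameter, so r − 4r/(3π) = 2.06 − 0.874291 = 1.18571 m below the topmost point, so y_c = 6.4 + 1.18571 = 7.58571 m and h_c = 7.58571 × 0.719340 = 5.4567 m.
A = πr²/2 = π × 2.06²/2 = 6.66583 m².
Resultant F = γ·h_c·A = 16.10802 × 5.4567 × 6.66583 = 585.904 kN.

F ≈ 586 kN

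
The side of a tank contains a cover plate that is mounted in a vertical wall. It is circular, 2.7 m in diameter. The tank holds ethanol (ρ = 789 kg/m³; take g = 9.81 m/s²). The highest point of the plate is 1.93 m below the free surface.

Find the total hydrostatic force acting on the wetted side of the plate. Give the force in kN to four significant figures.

γ = ρg = 789 × 9.81 / 1000 = 7.74009 kN/m³.
The centroid is at the centre, 1.35 m below the top of the plate, so the centroid depth is h_c = 1.93 + 1.35 = 3.28 m.
A = π(1.35)² = 5.72555 m².
Resultant F = γ·h_c·A = 7.74009 × 3.28 × 5.72555 = 145.357 kN.

F ≈ 145.4 kN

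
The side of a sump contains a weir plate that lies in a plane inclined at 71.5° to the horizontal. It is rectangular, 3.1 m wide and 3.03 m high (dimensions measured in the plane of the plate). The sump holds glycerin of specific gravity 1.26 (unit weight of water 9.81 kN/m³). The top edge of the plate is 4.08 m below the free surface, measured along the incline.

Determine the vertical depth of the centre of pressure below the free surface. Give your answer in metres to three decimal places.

h_p = 5.436 m

γ = 1.26 × 9.81 = 12.3606 kN/m³.
Let θ = 71.5° be the plate's angle to the horizontal; measure y along the incline from where the plane meets the free surface. Vertical depth h = y·sinθ with sinθ = 0.948324.
The centroid lies 3.03/2 = 1.515 m below the top edge, so y_c = 4.08 + 1.515 = 5.595 m and h_c = 5.595 × 0.948324 = 5.30587 m.
A = 3.1 × 3.03 = 9.393 m².
Resultant F = γ·h_c·A = 12.3606 × 5.30587 × 9.393 = 616.028 kN.
I_c = b·h³/12 = 3.1 × 3.03³/12 = 7.18635 m⁴.
Centre of pressure: y_p = y_c + I_c/(y_c·A) = 5.595 + 7.18635/(5.595 × 9.393) = 5.595 + 0.136743 = 5.73174 m along the plane.
Vertically, h_p = y_p·sinθ = 5.73174 × 0.948324 = 5.43555 m.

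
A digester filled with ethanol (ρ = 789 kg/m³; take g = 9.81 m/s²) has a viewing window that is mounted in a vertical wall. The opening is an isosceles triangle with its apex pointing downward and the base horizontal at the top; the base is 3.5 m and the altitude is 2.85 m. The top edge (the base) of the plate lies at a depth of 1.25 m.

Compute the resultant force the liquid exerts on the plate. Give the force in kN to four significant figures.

γ = ρg = 789 × 9.81 / 1000 = 7.74009 kN/m³.
With the apex down, the centroid sits h/3 = 2.85/3 = 0.95 m below the base (the top edge), so the centroid depth is h_c = 1.25 + 0.95 = 2.2 m.
A = ½ × 3.5 × 2.85 = 4.9875 m².
Resultant F = γ·h_c·A = 7.74009 × 2.2 × 4.9875 = 84.9281 kN.

F ≈ 84.93 kN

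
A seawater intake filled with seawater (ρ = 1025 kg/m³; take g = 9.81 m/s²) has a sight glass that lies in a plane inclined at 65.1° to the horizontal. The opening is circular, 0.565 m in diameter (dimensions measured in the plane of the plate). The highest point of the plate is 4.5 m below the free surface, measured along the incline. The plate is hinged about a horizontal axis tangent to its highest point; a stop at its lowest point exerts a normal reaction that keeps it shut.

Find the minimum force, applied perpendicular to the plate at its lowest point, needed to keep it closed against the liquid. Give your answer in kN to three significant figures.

P ≈ 5.55 kN

γ = ρg = 1025 × 9.81 / 1000 = 10.05525 kN/m³.
Let θ = 65.1° be the plate's angle to the horizontal; measure y along the incline from where the plane meets the free surface. Vertical depth h = y·sinθ with sinθ = 0.907044.
The centroid is at the centre, 0.2825 m below the top of the plate, so y_c = 4.5 + 0.2825 = 4.7825 m and h_c = 4.7825 × 0.907044 = 4.33794 m.
A = π(0.2825)² = 0.250719 m².
Resultant F = γ·h_c·A = 10.05525 × 4.33794 × 0.250719 = 10.9361 kN.
I_c = πr⁴/4 = π × 0.2825⁴/4 = 0.00500223 m⁴.
Centre of pressure: y_p = y_c + I_c/(y_c·A) = 4.7825 + 0.00500223/(4.7825 × 0.250719) = 4.7825 + 0.00417178 = 4.78667 m along the plane.
The resultant acts 0.2825 + 0.00417178 = 0.286672 m (along the plate) below the hinge at the top edge, so the moment about the hinge is M = F × 0.286672 = 10.9361 × 0.286672 = 3.13507 kN·m.
A normal force at the bottom, 0.565 m from the hinge, must supply this moment: P = 3.13507/0.565 = 5.5488 kN.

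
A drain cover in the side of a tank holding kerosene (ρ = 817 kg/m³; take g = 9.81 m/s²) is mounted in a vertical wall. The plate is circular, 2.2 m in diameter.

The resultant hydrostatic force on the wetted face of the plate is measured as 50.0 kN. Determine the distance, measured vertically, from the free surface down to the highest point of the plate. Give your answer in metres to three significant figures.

γ = ρg = 817 × 9.81 / 1000 = 8.01477 kN/m³.
A = π(1.1)² = 3.80133 m².
From F = γ·h_c·A, the centroid depth is h_c = 50.0/(8.01477 × 3.80133) = 1.64113 m.
The centroid is at the centre, 1.1 m below the top of the plate, so the highest point sits at h_top = 1.64113 − 1.1 = 0.54113 m below the surface.

d_top ≈ 0.541 m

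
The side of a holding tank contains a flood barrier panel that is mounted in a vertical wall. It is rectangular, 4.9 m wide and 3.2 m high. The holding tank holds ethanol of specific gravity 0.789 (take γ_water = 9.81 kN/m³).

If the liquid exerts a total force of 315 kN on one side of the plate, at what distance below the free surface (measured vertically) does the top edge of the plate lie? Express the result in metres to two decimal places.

γ = 0.789 × 9.81 = 7.74009 kN/m³.
A = 4.9 × 3.2 = 15.68 m².
From F = γ·h_c·A, the centroid depth is h_c = 315/(7.74009 × 15.68) = 2.59548 m.
The centroid lies 3.2/2 = 1.6 m below the top edge, so the top edge sits at h_top = 2.59548 − 1.6 = 0.99548 m below the surface.

d_top ≈ 1.00 m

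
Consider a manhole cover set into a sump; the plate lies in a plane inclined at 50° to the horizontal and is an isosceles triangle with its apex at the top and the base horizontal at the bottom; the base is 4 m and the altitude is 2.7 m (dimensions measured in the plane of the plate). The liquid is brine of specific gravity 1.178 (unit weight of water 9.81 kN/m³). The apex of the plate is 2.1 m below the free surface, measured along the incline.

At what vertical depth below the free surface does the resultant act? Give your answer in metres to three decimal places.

γ = 1.178 × 9.81 = 11.55618 kN/m³.
Let θ = 50° be the plate's angle to the horizontal; measure y along the incline from where the plane meets the free surface. Vertical depth h = y·sinθ with sinθ = 0.766044.
With the apex up, the centroid sits 2h/3 = 2 × 2.7/3 = 1.8 m below the apex, so y_c = 2.1 + 1.8 = 3.9 m and h_c = 3.9 × 0.766044 = 2.98757 m.
A = ½ × 4 × 2.7 = 5.4 m².
Resultant F = γ·h_c·A = 11.55618 × 2.98757 × 5.4 = 186.434 kN.
I_c = b·h³/36 = 4 × 2.7³/36 = 2.187 m⁴.
Centre of pressure: y_p = y_c + I_c/(y_c·A) = 3.9 + 2.187/(3.9 × 5.4) = 3.9 + 0.103846 = 4.00385 m along the plane.
Vertically, h_p = y_p·sinθ = 4.00385 × 0.766044 = 3.06713 m.

h_p = 3.067 m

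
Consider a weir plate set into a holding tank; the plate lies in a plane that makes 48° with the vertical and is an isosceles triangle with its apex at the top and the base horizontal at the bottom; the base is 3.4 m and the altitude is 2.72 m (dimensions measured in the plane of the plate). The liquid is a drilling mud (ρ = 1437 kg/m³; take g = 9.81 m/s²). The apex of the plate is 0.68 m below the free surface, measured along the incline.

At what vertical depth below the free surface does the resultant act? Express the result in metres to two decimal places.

γ = ρg = 1437 × 9.81 / 1000 = 14.09697 kN/m³.
The plate makes 48° with the vertical, i.e. θ = 90° − 48° = 42° to the horizontal. Measuring y along the incline from the free-surface line, vertical depth h = y·sinθ with sinθ = 0.669131.
With the apex up, the centroid sits 2h/3 = 2 × 2.72/3 = 1.81333 m below the apex, so y_c = 0.68 + 1.81333 = 2.49333 m and h_c = 2.49333 × 0.669131 = 1.66836 m.
A = ½ × 3.4 × 2.72 = 4.624 m².
Resultant F = γ·h_c·A = 14.09697 × 1.66836 × 4.624 = 108.751 kN.
I_c = b·h³/36 = 3.4 × 2.72³/36 = 1.90057 m⁴.
Centre of pressure: y_p = y_c + I_c/(y_c·A) = 2.49333 + 1.90057/(2.49333 × 4.624) = 2.49333 + 0.164849 = 2.65818 m along the plane.
Vertically, h_p = y_p·sinθ = 2.65818 × 0.669131 = 1.77867 m.

h_p = 1.78 m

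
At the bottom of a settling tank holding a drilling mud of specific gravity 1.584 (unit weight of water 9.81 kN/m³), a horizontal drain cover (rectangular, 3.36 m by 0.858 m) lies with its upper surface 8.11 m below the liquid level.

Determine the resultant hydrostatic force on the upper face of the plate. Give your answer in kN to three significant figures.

γ = 1.584 × 9.81 = 15.53904 kN/m³.
The plate is horizontal, so pressure is uniform at p = γ·h = 15.53904 × 8.11 = 126.022 kN/m².
A = 3.36 × 0.858 = 2.88288 m².
F = p·A = 126.022 × 2.88288 = 363.306 kN.

F ≈ 363 kN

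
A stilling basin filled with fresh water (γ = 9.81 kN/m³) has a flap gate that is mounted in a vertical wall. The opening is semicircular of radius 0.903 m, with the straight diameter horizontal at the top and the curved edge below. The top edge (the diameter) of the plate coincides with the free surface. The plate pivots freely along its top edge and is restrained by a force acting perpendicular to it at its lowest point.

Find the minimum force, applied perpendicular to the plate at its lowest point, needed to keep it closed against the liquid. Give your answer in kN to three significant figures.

P ≈ 2.84 kN

γ = 9.81 kN/m³.
The centroid of a semicircle lies 4r/(3π) = 0.383245 m from the diameter, here below the top edge, so the centroid depth is h_c = 0.383245 m.
A = πr²/2 = π × 0.903²/2 = 1.28084 m².
Resultant F = γ·h_c·A = 9.81 × 0.383245 × 1.28084 = 4.81549 kN.
I_c = (π/8 − 8/(9π))·r⁴ = 0.109757 × 0.903⁴ = 0.0729765 m⁴.
Centre of pressure: y_p = y_c + I_c/(y_c·A) = 0.383245 + 0.0729765/(0.383245 × 1.28084) = 0.383245 + 0.148666 = 0.531911 m along the plane.
The resultant acts 0.383245 + 0.148666 = 0.531911 m (along the plate) below the hinge at the top edge, so the moment about the hinge is M = F × 0.531911 = 4.81549 × 0.531911 = 2.56141 kN·m.
A normal force at the bottom, 0.903 m from the hinge, must supply this moment: P = 2.56141/0.903 = 2.83656 kN.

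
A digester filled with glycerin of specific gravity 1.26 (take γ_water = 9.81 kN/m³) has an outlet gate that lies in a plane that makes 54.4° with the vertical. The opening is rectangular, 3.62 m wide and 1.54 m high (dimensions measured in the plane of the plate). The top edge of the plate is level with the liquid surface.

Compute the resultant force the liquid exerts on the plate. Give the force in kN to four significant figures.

F ≈ 30.89 kN

γ = 1.26 × 9.81 = 12.3606 kN/m³.
The plate makes 54.4° with the vertical, i.e. θ = 90° − 54.4° = 35.6° to the horizontal. Measuring y along the incline from the free-surface line, vertical depth h = y·sinθ with sinθ = 0.582123.
The centroid lies 1.54/2 = 0.77 m below the top edge, so y_c = 0.77 m and h_c = 0.77 × 0.582123 = 0.448235 m.
A = 3.62 × 1.54 = 5.5748 m².
Resultant F = γ·h_c·A = 12.3606 × 0.448235 × 5.5748 = 30.8869 kN.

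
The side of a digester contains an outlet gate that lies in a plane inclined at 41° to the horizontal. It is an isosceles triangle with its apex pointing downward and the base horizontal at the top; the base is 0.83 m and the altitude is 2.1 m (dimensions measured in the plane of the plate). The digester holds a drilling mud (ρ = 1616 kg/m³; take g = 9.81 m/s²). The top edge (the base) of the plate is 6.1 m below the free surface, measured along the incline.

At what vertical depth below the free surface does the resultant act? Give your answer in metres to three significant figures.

h_p = 4.48 m

γ = ρg = 1616 × 9.81 / 1000 = 15.85296 kN/m³.
Let θ = 41° be the plate's angle to the horizontal; measure y along the incline from where the plane meets the free surface. Vertical depth h = y·sinθ with sinθ = 0.656059.
With the apex down, the centroid sits h/3 = 2.1/3 = 0.7 m below the base (the top edge), so y_c = 6.1 + 0.7 = 6.8 m and h_c = 6.8 × 0.656059 = 4.4612 m.
A = ½ × 0.83 × 2.1 = 0.8715 m².
Resultant F = γ·h_c·A = 15.85296 × 4.4612 × 0.8715 = 61.6353 kN.
I_c = b·h³/36 = 0.83 × 2.1³/36 = 0.213517 m⁴.
Centre of pressure: y_p = y_c + I_c/(y_c·A) = 6.8 + 0.213517/(6.8 × 0.8715) = 6.8 + 0.0360293 = 6.83603 m along the plane.
Vertically, h_p = y_p·sinθ = 6.83603 × 0.656059 = 4.48484 m.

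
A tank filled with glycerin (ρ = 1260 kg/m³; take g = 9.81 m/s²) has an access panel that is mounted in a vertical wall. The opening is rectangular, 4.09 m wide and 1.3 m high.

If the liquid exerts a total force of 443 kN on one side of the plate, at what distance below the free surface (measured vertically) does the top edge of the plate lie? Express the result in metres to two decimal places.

d_top ≈ 6.09 m

γ = ρg = 1260 × 9.81 / 1000 = 12.3606 kN/m³.
A = 4.09 × 1.3 = 5.317 m².
From F = γ·h_c·A, the centroid depth is h_c = 443/(12.3606 × 5.317) = 6.74058 m.
The centroid lies 1.3/2 = 0.65 m below the top edge, so the top edge sits at h_top = 6.74058 − 0.65 = 6.09058 m below the surface.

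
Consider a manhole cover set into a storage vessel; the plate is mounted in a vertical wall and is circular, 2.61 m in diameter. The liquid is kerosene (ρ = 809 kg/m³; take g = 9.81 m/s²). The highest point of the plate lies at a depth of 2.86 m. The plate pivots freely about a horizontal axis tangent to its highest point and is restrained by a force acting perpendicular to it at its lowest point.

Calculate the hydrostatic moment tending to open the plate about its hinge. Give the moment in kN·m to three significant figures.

γ = ρg = 809 × 9.81 / 1000 = 7.93629 kN/m³.
The centroid is at the centre, 1.305 m below the top of the plate, so the centroid depth is h_c = 2.86 + 1.305 = 4.165 m.
A = π(1.305)² = 5.35021 m².
Resultant F = γ·h_c·A = 7.93629 × 4.165 × 5.35021 = 176.849 kN.
I_c = πr⁴/4 = π × 1.305⁴/4 = 2.27789 m⁴.
Centre of pressure: y_p = y_c + I_c/(y_c·A) = 4.165 + 2.27789/(4.165 × 5.35021) = 4.165 + 0.102223 = 4.26722 m along the plane.
The resultant acts 1.305 + 0.102223 = 1.40722 m (along the plate) below the hinge at the top edge, so the moment about the hinge is M = F × 1.40722 = 176.849 × 1.40722 = 248.865 kN·m.

M ≈ 249 kN·m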